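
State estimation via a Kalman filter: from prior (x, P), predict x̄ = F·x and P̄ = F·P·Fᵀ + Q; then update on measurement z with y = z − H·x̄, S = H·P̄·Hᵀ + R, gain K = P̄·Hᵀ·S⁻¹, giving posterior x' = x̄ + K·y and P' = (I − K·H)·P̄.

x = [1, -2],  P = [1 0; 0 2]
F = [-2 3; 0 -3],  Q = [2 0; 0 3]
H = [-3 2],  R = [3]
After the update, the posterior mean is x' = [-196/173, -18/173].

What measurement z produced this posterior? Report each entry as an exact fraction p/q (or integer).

z = [3]

x̄ = F·x = [-8, 6]
P̄ = F·P·Fᵀ + Q = [24 -18; -18 21]
S = H·P̄·Hᵀ + R = [519]
K = P̄·Hᵀ·S⁻¹ = [-36/173; 32/173]
x' − x̄ = [1188/173, -1056/173] = K·y
y = (KᵀK)⁻¹·Kᵀ·(x' − x̄) = [-33]
z = y + H·x̄ = [-33] + [36] = [3]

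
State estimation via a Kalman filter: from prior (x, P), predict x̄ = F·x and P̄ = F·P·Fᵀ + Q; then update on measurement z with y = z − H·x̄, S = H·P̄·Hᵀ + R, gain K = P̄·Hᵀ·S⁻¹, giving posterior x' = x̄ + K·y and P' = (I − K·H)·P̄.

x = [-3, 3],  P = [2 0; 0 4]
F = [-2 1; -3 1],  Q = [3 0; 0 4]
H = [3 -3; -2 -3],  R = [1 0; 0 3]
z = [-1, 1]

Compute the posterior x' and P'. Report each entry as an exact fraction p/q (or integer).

x̄ = F·x = [9, 12]
P̄ = F·P·Fᵀ + Q = [15 16; 16 26]
y = z − H·x̄ = [8, 55]
S = H·P̄·Hᵀ + R = [82 96; 96 489]
K = P̄·Hᵀ·S⁻¹ = [2007/10294 -1018/5147; -685/5147 -3070/15441]
x' = x̄ + K·y = [-1639/5147, 2/15441]
P' = (I − K·H)·P̄ = [1623/10294 477/5147; 477/5147 2116/15441]

x' = [-1639/5147, 2/15441]
P' = [1623/10294 477/5147; 477/5147 2116/15441]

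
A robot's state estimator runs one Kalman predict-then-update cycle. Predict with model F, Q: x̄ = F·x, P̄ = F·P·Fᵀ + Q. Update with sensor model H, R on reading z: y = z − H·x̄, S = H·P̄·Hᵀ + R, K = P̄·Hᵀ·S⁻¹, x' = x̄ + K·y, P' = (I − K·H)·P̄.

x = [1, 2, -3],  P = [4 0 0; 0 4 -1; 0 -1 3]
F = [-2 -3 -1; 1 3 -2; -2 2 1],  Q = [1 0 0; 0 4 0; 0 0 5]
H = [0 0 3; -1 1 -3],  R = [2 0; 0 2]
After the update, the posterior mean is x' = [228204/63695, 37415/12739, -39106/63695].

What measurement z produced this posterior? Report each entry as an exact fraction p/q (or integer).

x̄ = F·x = [-5, 13, -1]
P̄ = F·P·Fᵀ + Q = [50 -41 -6; -41 68 11; -6 11 36]
S = H·P̄·Hᵀ + R = [326 -273; -273 424]
K = P̄·Hᵀ·S⁻¹ = [-27561/63695 -28712/63695; 6948/12739 6757/12739; 20949/63695 -182/63695]
x' − x̄ = [546679/63695, -128192/12739, 24589/63695] = K·y
y = (KᵀK)⁻¹·Kᵀ·(x' − x̄) = [1, -20]
z = y + H·x̄ = [1, -20] + [-3, 21] = [-2, 1]

z = [-2, 1]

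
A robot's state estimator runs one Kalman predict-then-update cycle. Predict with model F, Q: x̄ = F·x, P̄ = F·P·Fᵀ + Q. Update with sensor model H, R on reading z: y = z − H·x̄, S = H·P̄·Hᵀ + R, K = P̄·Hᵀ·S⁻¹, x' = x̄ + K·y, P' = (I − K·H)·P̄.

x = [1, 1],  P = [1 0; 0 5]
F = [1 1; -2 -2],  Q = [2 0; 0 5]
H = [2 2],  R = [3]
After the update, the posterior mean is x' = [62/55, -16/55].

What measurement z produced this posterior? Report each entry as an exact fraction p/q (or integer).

x̄ = F·x = [2, -4]
P̄ = F·P·Fᵀ + Q = [8 -12; -12 29]
S = H·P̄·Hᵀ + R = [55]
K = P̄·Hᵀ·S⁻¹ = [-8/55; 34/55]
x' − x̄ = [-48/55, 204/55] = K·y
y = (KᵀK)⁻¹·Kᵀ·(x' − x̄) = [6]
z = y + H·x̄ = [6] + [-4] = [2]

z = [2]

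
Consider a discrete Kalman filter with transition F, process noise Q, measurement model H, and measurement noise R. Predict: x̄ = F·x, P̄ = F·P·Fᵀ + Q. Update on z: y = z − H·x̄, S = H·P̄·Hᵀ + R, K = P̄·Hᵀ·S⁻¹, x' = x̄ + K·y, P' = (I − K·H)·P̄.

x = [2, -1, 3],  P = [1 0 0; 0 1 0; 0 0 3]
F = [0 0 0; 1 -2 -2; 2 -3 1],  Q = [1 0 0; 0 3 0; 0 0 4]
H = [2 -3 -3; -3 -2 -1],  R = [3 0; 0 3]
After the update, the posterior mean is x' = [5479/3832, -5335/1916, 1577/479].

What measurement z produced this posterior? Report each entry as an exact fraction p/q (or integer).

x̄ = F·x = [0, -2, 10]
P̄ = F·P·Fᵀ + Q = [1 0 0; 0 20 2; 0 2 20]
S = H·P̄·Hᵀ + R = [403 192; 192 120]
K = P̄·Hᵀ·S⁻¹ = [34/479 -531/3832; 6/479 -709/1916; -138/479 125/479]
x' − x̄ = [5479/3832, -1503/1916, -3213/479] = K·y
y = (KᵀK)⁻¹·Kᵀ·(x' − x̄) = [26, 3]
z = y + H·x̄ = [26, 3] + [-24, -6] = [2, -3]

z = [2, -3]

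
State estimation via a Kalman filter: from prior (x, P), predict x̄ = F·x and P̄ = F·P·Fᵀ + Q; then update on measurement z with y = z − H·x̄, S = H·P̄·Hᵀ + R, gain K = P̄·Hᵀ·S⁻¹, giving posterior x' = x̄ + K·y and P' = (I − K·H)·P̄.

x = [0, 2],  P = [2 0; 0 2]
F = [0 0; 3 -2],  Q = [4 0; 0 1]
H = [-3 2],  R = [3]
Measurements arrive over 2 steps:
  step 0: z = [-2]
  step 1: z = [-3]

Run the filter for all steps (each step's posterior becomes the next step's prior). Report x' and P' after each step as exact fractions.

step 0: x' = [-24/49, -88/49], P' = [148/49 216/49; 216/49 351/49]
step 1: x' = [4260/2683, 2898/2683], P' = [3676/2683 4632/2683; 4632/2683 7527/2683]

step 0: x̄ = F·x = [0, -4]
step 0: P̄ = F·P·Fᵀ + Q = [4 0; 0 27]
step 0: y = z − H·x̄ = [6]
step 0: S = H·P̄·Hᵀ + R = [147]
step 0: K = P̄·Hᵀ·S⁻¹ = [-4/49; 18/49]
step 0: x' = x̄ + K·y = [-24/49, -88/49]
step 0: P' = (I − K·H)·P̄ = [148/49 216/49; 216/49 351/49]
step 1: x̄ = F·x = [0, 104/49]
step 1: P̄ = F·P·Fᵀ + Q = [4 0; 0 193/49]
step 1: y = z − H·x̄ = [-355/49]
step 1: S = H·P̄·Hᵀ + R = [2683/49]
step 1: K = P̄·Hᵀ·S⁻¹ = [-588/2683; 386/2683]
step 1: x' = x̄ + K·y = [4260/2683, 2898/2683]
step 1: P' = (I − K·H)·P̄ = [3676/2683 4632/2683; 4632/2683 7527/2683]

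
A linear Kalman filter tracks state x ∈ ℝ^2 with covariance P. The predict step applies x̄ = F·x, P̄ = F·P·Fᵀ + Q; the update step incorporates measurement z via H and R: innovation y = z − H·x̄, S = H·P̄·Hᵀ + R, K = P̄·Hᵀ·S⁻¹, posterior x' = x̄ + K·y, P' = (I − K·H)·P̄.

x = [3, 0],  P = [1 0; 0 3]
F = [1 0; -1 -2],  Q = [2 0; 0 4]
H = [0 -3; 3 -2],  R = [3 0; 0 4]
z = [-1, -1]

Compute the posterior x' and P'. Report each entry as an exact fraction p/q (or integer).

x' = [193/555, 7/15]
P' = [812/1665 8/45; 8/45 14/45]

x̄ = F·x = [3, -3]
P̄ = F·P·Fᵀ + Q = [3 -1; -1 17]
y = z − H·x̄ = [-10, -16]
S = H·P̄·Hᵀ + R = [156 111; 111 111]
K = P̄·Hᵀ·S⁻¹ = [-8/45 461/1665; -14/45 -1/45]
x' = x̄ + K·y = [193/555, 7/15]
P' = (I − K·H)·P̄ = [812/1665 8/45; 8/45 14/45]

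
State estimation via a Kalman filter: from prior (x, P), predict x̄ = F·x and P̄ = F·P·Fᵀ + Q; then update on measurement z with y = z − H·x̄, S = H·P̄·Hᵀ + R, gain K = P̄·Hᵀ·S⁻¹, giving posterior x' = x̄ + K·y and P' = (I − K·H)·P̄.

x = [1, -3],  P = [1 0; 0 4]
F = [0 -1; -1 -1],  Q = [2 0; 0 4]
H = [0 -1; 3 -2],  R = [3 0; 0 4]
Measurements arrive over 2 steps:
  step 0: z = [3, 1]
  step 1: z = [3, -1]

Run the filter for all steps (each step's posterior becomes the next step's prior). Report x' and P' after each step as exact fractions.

step 0: x̄ = F·x = [3, 2]
step 0: P̄ = F·P·Fᵀ + Q = [6 4; 4 9]
step 0: y = z − H·x̄ = [5, -4]
step 0: S = H·P̄·Hᵀ + R = [12 6; 6 46]
step 0: K = P̄·Hᵀ·S⁻¹ = [-61/129 12/43; -63/86 -3/86]
step 0: x' = x̄ + K·y = [-62/129, -131/86]
step 0: P' = (I − K·H)·P̄ = [170/129 61/43; 61/43 189/86]
step 1: x̄ = F·x = [131/86, 517/258]
step 1: P̄ = F·P·Fᵀ + Q = [361/86 311/86; 311/86 2671/258]
step 1: y = z − H·x̄ = [1291/258, -403/258]
step 1: S = H·P̄·Hᵀ + R = [3445/258 2543/258; 2543/258 10267/258]
step 1: K = P̄·Hᵀ·S⁻¹ = [-50760/112027 27663/112027; -81226/112027 -7629/112027]
step 1: x' = x̄ + K·y = [-126561/112027, -170040/112027]
step 1: P' = (I − K·H)·P̄ = [138404/112027 152280/112027; 152280/112027 243678/112027]

step 0: x' = [-62/129, -131/86], P' = [170/129 61/43; 61/43 189/86]
step 1: x' = [-126561/112027, -170040/112027], P' = [138404/112027 152280/112027; 152280/112027 243678/112027]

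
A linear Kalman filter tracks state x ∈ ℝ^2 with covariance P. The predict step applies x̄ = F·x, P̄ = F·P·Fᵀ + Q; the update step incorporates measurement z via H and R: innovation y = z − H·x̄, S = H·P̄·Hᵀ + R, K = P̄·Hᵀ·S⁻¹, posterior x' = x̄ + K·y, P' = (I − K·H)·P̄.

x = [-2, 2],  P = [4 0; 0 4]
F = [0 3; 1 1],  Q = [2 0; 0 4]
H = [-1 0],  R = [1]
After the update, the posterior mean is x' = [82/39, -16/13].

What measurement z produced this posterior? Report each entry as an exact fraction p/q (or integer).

z = [-2]

x̄ = F·x = [6, 0]
P̄ = F·P·Fᵀ + Q = [38 12; 12 12]
S = H·P̄·Hᵀ + R = [39]
K = P̄·Hᵀ·S⁻¹ = [-38/39; -4/13]
x' − x̄ = [-152/39, -16/13] = K·y
y = (KᵀK)⁻¹·Kᵀ·(x' − x̄) = [4]
z = y + H·x̄ = [4] + [-6] = [-2]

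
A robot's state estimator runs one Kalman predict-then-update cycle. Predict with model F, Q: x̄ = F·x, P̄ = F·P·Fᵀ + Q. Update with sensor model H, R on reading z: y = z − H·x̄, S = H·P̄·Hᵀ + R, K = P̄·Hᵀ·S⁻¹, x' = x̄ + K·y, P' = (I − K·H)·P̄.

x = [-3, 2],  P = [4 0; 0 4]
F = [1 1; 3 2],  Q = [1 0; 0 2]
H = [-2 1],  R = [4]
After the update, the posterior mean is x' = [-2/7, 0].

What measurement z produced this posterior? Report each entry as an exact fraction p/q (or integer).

z = [2]

x̄ = F·x = [-1, -5]
P̄ = F·P·Fᵀ + Q = [9 20; 20 54]
S = H·P̄·Hᵀ + R = [14]
K = P̄·Hᵀ·S⁻¹ = [1/7; 1]
x' − x̄ = [5/7, 5] = K·y
y = (KᵀK)⁻¹·Kᵀ·(x' − x̄) = [5]
z = y + H·x̄ = [5] + [-3] = [2]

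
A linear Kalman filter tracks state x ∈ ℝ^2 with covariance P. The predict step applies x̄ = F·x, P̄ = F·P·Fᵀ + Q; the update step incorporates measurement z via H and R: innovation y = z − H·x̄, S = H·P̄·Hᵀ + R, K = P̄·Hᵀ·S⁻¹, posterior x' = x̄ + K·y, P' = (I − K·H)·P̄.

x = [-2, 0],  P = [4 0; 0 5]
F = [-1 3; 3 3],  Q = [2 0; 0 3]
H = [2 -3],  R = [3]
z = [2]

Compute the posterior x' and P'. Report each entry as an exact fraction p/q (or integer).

x̄ = F·x = [2, -6]
P̄ = F·P·Fᵀ + Q = [51 33; 33 84]
y = z − H·x̄ = [-20]
S = H·P̄·Hᵀ + R = [567]
K = P̄·Hᵀ·S⁻¹ = [1/189; -62/189]
x' = x̄ + K·y = [358/189, 106/189]
P' = (I − K·H)·P̄ = [3212/63 2141/63; 2141/63 1448/63]

x' = [358/189, 106/189]
P' = [3212/63 2141/63; 2141/63 1448/63]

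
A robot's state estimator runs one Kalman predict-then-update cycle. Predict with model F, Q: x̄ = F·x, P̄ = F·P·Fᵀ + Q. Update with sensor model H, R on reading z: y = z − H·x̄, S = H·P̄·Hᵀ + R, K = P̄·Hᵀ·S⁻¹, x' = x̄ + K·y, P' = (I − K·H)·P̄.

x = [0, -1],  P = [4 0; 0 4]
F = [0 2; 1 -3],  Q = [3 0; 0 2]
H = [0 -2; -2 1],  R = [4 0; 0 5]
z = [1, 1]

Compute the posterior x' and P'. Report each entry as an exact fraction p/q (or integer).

x' = [-244/439, -144/439]
P' = [1427/1317 108/439; 108/439 366/439]

x̄ = F·x = [-2, 3]
P̄ = F·P·Fᵀ + Q = [19 -24; -24 42]
y = z − H·x̄ = [7, -6]
S = H·P̄·Hᵀ + R = [172 -180; -180 219]
K = P̄·Hᵀ·S⁻¹ = [-54/439 -506/1317; -183/439 30/439]
x' = x̄ + K·y = [-244/439, -144/439]
P' = (I − K·H)·P̄ = [1427/1317 108/439; 108/439 366/439]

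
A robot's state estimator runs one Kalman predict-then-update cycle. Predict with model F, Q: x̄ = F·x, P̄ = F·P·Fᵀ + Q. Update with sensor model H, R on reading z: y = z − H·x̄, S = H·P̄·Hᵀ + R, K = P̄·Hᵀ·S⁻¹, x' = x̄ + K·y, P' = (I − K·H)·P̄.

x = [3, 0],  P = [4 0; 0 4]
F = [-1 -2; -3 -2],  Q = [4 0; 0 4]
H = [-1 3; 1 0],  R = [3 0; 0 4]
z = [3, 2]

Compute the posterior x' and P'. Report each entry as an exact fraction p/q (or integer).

x' = [1029/547, 852/547]
P' = [1704/547 588/547; 588/547 1148/1641]

x̄ = F·x = [-3, -9]
P̄ = F·P·Fᵀ + Q = [24 28; 28 56]
y = z − H·x̄ = [27, 5]
S = H·P̄·Hᵀ + R = [363 60; 60 28]
K = P̄·Hᵀ·S⁻¹ = [20/547 426/547; 560/1641 147/547]
x' = x̄ + K·y = [1029/547, 852/547]
P' = (I − K·H)·P̄ = [1704/547 588/547; 588/547 1148/1641]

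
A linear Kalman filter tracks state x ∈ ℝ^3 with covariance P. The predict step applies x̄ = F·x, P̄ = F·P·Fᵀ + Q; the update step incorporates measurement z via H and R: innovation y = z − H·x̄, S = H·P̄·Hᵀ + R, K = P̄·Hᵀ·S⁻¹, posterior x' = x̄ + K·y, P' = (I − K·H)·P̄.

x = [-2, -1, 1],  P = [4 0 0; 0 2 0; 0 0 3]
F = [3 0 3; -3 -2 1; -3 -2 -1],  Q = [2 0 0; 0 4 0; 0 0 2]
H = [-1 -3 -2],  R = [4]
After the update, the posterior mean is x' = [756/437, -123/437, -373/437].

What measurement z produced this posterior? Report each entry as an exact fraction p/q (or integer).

z = [1]

x̄ = F·x = [-3, 9, 7]
P̄ = F·P·Fᵀ + Q = [65 -27 -45; -27 51 41; -45 41 49]
S = H·P̄·Hᵀ + R = [874]
K = P̄·Hᵀ·S⁻¹ = [53/437; -104/437; -88/437]
x' − x̄ = [2067/437, -4056/437, -3432/437] = K·y
y = (KᵀK)⁻¹·Kᵀ·(x' − x̄) = [39]
z = y + H·x̄ = [39] + [-38] = [1]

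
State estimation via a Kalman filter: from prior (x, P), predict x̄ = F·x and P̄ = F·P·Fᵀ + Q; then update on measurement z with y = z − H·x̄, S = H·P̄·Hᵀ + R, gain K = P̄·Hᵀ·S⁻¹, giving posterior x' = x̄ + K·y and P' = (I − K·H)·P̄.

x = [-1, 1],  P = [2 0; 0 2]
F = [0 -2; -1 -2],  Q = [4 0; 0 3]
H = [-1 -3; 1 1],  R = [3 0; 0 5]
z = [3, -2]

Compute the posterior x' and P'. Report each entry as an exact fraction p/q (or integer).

x' = [-2178/1391, -674/1391]
P' = [4596/1391 -1536/1391; -1536/1391 931/1391]

x̄ = F·x = [-2, -1]
P̄ = F·P·Fᵀ + Q = [12 8; 8 13]
y = z − H·x̄ = [-2, 1]
S = H·P̄·Hᵀ + R = [180 -83; -83 46]
K = P̄·Hᵀ·S⁻¹ = [4/1391 612/1391; -419/1391 -121/1391]
x' = x̄ + K·y = [-2178/1391, -674/1391]
P' = (I − K·H)·P̄ = [4596/1391 -1536/1391; -1536/1391 931/1391]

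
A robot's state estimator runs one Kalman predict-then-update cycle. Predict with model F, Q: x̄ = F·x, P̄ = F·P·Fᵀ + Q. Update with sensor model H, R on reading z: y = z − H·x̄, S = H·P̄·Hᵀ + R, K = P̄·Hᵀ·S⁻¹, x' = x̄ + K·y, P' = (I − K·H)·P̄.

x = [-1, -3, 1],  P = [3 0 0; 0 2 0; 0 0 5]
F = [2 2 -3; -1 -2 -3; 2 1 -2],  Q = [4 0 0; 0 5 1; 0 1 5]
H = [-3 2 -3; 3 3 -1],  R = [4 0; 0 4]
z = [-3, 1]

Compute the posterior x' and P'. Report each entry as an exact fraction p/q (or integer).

x' = [-161927/1404812, 21806/20659, 2451391/1404812]
P' = [1517235/1404812 -32716/20659 -2733727/1404812; -32716/20659 63416/20659 72216/20659; -2733727/1404812 72216/20659 6236907/1404812]

x̄ = F·x = [-11, 4, -7]
P̄ = F·P·Fᵀ + Q = [69 31 46; 31 61 21; 46 21 39]
y = z − H·x̄ = [-65, 15]
S = H·P̄·Hᵀ + R = [1424 -738; -738 1369]
K = P̄·Hᵀ·S⁻¹ = [-199975/1404812 76421/702406; 2083/20659 4971/20659; -172041/1404812 36747/702406]
x' = x̄ + K·y = [-161927/1404812, 21806/20659, 2451391/1404812]
P' = (I − K·H)·P̄ = [1517235/1404812 -32716/20659 -2733727/1404812; -32716/20659 63416/20659 72216/20659; -2733727/1404812 72216/20659 6236907/1404812]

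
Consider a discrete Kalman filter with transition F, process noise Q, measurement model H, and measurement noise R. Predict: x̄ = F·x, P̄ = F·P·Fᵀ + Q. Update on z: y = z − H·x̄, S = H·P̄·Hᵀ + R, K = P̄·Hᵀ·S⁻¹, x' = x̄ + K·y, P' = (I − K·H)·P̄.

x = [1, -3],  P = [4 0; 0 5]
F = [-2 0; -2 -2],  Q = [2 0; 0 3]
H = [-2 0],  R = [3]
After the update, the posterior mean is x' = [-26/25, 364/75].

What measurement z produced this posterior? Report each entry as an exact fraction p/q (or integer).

z = [2]

x̄ = F·x = [-2, 4]
P̄ = F·P·Fᵀ + Q = [18 16; 16 39]
S = H·P̄·Hᵀ + R = [75]
K = P̄·Hᵀ·S⁻¹ = [-12/25; -32/75]
x' − x̄ = [24/25, 64/75] = K·y
y = (KᵀK)⁻¹·Kᵀ·(x' − x̄) = [-2]
z = y + H·x̄ = [-2] + [4] = [2]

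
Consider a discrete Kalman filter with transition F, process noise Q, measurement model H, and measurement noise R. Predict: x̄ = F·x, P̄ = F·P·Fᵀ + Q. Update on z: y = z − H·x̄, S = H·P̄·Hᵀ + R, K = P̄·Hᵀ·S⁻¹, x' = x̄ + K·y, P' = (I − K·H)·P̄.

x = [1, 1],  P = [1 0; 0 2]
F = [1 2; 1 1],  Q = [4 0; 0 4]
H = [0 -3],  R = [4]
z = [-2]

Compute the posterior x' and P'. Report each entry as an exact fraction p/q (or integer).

x̄ = F·x = [3, 2]
P̄ = F·P·Fᵀ + Q = [13 5; 5 7]
y = z − H·x̄ = [4]
S = H·P̄·Hᵀ + R = [67]
K = P̄·Hᵀ·S⁻¹ = [-15/67; -21/67]
x' = x̄ + K·y = [141/67, 50/67]
P' = (I − K·H)·P̄ = [646/67 20/67; 20/67 28/67]

x' = [141/67, 50/67]
P' = [646/67 20/67; 20/67 28/67]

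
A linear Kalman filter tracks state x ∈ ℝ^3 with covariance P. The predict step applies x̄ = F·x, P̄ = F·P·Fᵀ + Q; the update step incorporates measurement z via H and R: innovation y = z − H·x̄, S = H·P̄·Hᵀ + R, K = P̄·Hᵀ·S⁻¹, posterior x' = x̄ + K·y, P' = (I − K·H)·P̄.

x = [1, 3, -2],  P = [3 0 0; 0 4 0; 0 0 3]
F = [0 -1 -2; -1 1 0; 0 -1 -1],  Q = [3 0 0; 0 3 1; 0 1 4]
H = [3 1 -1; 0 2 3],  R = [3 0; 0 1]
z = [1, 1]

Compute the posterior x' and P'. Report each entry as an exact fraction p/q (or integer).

x̄ = F·x = [1, 2, -1]
P̄ = F·P·Fᵀ + Q = [19 -4 10; -4 10 -3; 10 -3 11]
y = z − H·x̄ = [-5, 0]
S = H·P̄·Hᵀ + R = [117 50; 50 104]
K = P̄·Hᵀ·S⁻¹ = [843/2417 106/2417; -223/4834 1237/9668; 157/4834 2359/9668]
x' = x̄ + K·y = [-1798/2417, 10783/4834, -5619/4834]
P' = (I − K·H)·P̄ = [7342/2417 -11677/2417 7820/2417; -11677/2417 83519/9668 -55267/9668; 7820/2417 -55267/9668 37631/9668]

x' = [-1798/2417, 10783/4834, -5619/4834]
P' = [7342/2417 -11677/2417 7820/2417; -11677/2417 83519/9668 -55267/9668; 7820/2417 -55267/9668 37631/9668]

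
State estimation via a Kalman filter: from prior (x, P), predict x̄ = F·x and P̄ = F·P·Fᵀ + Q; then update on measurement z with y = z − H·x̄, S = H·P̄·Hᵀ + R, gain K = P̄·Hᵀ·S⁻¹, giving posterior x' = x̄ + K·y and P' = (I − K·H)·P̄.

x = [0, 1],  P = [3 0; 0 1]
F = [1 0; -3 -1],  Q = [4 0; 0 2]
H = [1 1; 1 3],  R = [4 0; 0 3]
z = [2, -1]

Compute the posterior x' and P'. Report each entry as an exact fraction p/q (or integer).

x' = [1628/1477, -898/1477]
P' = [5115/1477 -2043/1477; -2043/1477 1263/1477]

x̄ = F·x = [0, -1]
P̄ = F·P·Fᵀ + Q = [7 -9; -9 30]
y = z − H·x̄ = [3, 2]
S = H·P̄·Hᵀ + R = [23 61; 61 226]
K = P̄·Hᵀ·S⁻¹ = [768/1477 -338/1477; -195/1477 582/1477]
x' = x̄ + K·y = [1628/1477, -898/1477]
P' = (I − K·H)·P̄ = [5115/1477 -2043/1477; -2043/1477 1263/1477]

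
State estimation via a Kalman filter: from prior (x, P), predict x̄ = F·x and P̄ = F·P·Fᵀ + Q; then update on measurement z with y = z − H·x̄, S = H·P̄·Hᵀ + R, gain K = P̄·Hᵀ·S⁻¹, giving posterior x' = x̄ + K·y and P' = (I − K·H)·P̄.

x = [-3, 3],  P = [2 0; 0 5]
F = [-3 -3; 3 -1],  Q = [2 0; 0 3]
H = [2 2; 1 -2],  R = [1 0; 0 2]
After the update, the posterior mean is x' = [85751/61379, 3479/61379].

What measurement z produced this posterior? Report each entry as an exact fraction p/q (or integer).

z = [3, 1]

x̄ = F·x = [0, -12]
P̄ = F·P·Fᵀ + Q = [65 -3; -3 26]
S = H·P̄·Hᵀ + R = [341 32; 32 183]
K = P̄·Hᵀ·S⁻¹ = [20420/61379 20243/61379; 10178/61379 -20227/61379]
x' − x̄ = [85751/61379, 740027/61379] = K·y
y = (KᵀK)⁻¹·Kᵀ·(x' − x̄) = [27, -23]
z = y + H·x̄ = [27, -23] + [-24, 24] = [3, 1]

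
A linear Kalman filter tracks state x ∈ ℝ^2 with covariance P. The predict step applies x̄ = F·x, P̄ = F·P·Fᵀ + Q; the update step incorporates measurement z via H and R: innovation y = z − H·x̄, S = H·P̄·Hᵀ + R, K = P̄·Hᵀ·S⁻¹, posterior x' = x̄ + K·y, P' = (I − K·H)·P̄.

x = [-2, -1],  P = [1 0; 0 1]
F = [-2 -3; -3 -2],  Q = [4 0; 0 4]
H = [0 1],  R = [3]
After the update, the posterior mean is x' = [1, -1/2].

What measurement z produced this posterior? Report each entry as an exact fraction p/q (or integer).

z = [-2]

x̄ = F·x = [7, 8]
P̄ = F·P·Fᵀ + Q = [17 12; 12 17]
S = H·P̄·Hᵀ + R = [20]
K = P̄·Hᵀ·S⁻¹ = [3/5; 17/20]
x' − x̄ = [-6, -17/2] = K·y
y = (KᵀK)⁻¹·Kᵀ·(x' − x̄) = [-10]
z = y + H·x̄ = [-10] + [8] = [-2]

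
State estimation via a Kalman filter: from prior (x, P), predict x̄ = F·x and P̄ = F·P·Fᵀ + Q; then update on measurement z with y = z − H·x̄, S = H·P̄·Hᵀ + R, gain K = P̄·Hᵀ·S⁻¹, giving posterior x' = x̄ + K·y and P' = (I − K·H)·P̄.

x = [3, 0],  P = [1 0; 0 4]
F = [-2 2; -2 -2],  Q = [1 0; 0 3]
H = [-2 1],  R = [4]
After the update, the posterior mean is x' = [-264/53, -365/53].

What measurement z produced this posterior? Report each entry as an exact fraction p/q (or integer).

x̄ = F·x = [-6, -6]
P̄ = F·P·Fᵀ + Q = [21 -12; -12 23]
S = H·P̄·Hᵀ + R = [159]
K = P̄·Hᵀ·S⁻¹ = [-18/53; 47/159]
x' − x̄ = [54/53, -47/53] = K·y
y = (KᵀK)⁻¹·Kᵀ·(x' − x̄) = [-3]
z = y + H·x̄ = [-3] + [6] = [3]

z = [3]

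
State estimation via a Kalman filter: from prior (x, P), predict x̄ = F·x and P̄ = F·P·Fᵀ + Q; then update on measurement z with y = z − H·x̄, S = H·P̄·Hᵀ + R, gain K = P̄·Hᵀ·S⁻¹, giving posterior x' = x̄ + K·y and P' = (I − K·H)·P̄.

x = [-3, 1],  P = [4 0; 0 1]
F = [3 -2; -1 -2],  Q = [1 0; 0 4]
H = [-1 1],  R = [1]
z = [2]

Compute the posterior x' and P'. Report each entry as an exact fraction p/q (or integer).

x̄ = F·x = [-11, 1]
P̄ = F·P·Fᵀ + Q = [41 -8; -8 12]
y = z − H·x̄ = [-10]
S = H·P̄·Hᵀ + R = [70]
K = P̄·Hᵀ·S⁻¹ = [-7/10; 2/7]
x' = x̄ + K·y = [-4, -13/7]
P' = (I − K·H)·P̄ = [67/10 6; 6 44/7]

x' = [-4, -13/7]
P' = [67/10 6; 6 44/7]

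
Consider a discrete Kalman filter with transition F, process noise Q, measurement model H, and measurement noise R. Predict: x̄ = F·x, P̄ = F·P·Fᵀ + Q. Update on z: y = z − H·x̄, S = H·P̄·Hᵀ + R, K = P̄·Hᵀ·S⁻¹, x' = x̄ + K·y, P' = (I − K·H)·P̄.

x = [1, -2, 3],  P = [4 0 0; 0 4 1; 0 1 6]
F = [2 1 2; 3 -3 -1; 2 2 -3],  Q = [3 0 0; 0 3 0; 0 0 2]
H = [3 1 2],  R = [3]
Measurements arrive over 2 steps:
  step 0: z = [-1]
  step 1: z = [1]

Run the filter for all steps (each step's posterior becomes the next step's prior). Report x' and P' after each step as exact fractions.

step 0: x' = [4302/779, 4326/779, -9001/779], P' = [24353/779 -19837/779 -26425/779; -19837/779 54317/779 2771/779; -26425/779 2771/779 38468/779]
step 1: x' = [1209766/1828485, -46712489/1828485, 22516927/1828485], P' = [51947281/3656970 -165626167/1828485 87328957/3656970; -165626167/1828485 1931578403/1828485 -716379154/1828485; 87328957/3656970 -716379154/1828485 587720329/3656970]

step 0: x̄ = F·x = [6, 6, -11]
step 0: P̄ = F·P·Fᵀ + Q = [51 -7 -11; -7 87 25; -11 25 76]
step 0: y = z − H·x̄ = [-3]
step 0: S = H·P̄·Hᵀ + R = [779]
step 0: K = P̄·Hᵀ·S⁻¹ = [124/779; 116/779; 144/779]
step 0: x' = x̄ + K·y = [4302/779, 4326/779, -9001/779]
step 0: P' = (I − K·H)·P̄ = [24353/779 -19837/779 -26425/779; -19837/779 54317/779 2771/779; -26425/779 2771/779 38468/779]
step 1: x̄ = F·x = [-5072/779, 8929/779, 44259/779]
step 1: P̄ = F·P·Fᵀ + Q = [28274/779 -159355/779 -88163/779; -159355/779 1281077/779 245692/779; -88163/779 245692/779 787602/779]
step 1: y = z − H·x̄ = [-81452/779]
step 1: S = H·P̄·Hᵀ + R = [3656970/779]
step 1: K = P̄·Hᵀ·S⁻¹ = [-250859/3656970; 647198/1828485; 1556407/3656970]
step 1: x' = x̄ + K·y = [1209766/1828485, -46712489/1828485, 22516927/1828485]
step 1: P' = (I − K·H)·P̄ = [51947281/3656970 -165626167/1828485 87328957/3656970; -165626167/1828485 1931578403/1828485 -716379154/1828485; 87328957/3656970 -716379154/1828485 587720329/3656970]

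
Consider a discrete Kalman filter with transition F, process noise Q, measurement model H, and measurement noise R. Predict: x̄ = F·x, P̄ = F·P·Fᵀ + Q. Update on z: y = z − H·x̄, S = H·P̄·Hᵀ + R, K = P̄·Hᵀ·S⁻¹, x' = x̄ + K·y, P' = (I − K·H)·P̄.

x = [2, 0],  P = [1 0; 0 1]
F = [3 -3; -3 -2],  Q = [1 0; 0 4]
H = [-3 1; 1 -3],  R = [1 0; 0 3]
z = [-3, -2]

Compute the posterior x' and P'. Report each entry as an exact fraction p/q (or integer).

x̄ = F·x = [6, -6]
P̄ = F·P·Fᵀ + Q = [19 -3; -3 17]
y = z − H·x̄ = [21, -26]
S = H·P̄·Hᵀ + R = [207 -138; -138 193]
K = P̄·Hᵀ·S⁻¹ = [-2572/6969 -12/101; -2434/20907 -110/303]
x' = x̄ + K·y = [3110/2323, 6928/6969]
P' = (I − K·H)·P̄ = [425/2323 1253/6969; 1253/6969 8843/20907]

x' = [3110/2323, 6928/6969]
P' = [425/2323 1253/6969; 1253/6969 8843/20907]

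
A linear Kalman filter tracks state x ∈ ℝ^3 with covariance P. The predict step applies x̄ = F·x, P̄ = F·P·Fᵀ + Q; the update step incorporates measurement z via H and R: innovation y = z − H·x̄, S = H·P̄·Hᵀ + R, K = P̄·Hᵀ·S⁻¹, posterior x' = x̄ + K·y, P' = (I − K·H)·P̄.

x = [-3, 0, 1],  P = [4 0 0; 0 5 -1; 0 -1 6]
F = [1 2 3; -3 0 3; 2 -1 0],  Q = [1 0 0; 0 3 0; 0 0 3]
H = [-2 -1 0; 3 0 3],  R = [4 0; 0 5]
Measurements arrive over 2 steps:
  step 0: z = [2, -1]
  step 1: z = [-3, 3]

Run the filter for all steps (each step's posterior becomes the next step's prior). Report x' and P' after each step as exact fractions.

step 0: x' = [-254150/223369, 139518/223369, 154702/223369], P' = [869459/223369 -1536006/223369 -824749/223369; -1536006/223369 3546192/223369 1449606/223369; -824749/223369 1449606/223369 902719/223369]
step 1: x' = [10255455869/18296869307, 37510234899/18296869307, 4741403003/18296869307], P' = [38700184620/18296869307 -55298863656/18296869307 -36051670285/18296869307; -55298863656/18296869307 138840667980/18296869307 50604799506/18296869307; -36051670285/18296869307 50604799506/18296869307 42832830590/18296869307]

step 0: x̄ = F·x = [0, 12, -6]
step 0: P̄ = F·P·Fᵀ + Q = [67 36 1; 36 93 -21; 1 -21 24]
step 0: y = z − H·x̄ = [14, 17]
step 0: S = H·P̄·Hᵀ + R = [509 -453; -453 842]
step 0: K = P̄·Hᵀ·S⁻¹ = [-50728/223369 26826/223369; -118545/223369 -51840/223369; 49973/223369 46782/223369]
step 0: x' = x̄ + K·y = [-254150/223369, 139518/223369, 154702/223369]
step 0: P' = (I − K·H)·P̄ = [869459/223369 -1536006/223369 -824749/223369; -1536006/223369 3546192/223369 1449606/223369; -824749/223369 1449606/223369 902719/223369]
step 1: x̄ = F·x = [13216/6037, 1226556/223369, -647818/223369]
step 1: P̄ = F·P·Fᵀ + Q = [802833/6037 766980/6037 -520508/6037; 766980/6037 31465191/223369 -19122084/223369; -520508/6037 -19122084/223369 13838159/223369]
step 1: y = z − H·x̄ = [1534433/223369, 1146585/223369]
step 1: S = H·P̄·Hᵀ + R = [264690991/223369 -90444678/223369; -90444678/223369 46345337/223369]
step 1: K = P̄·Hᵀ·S⁻¹ = [-5525376396/18296869307 1589108601/18296869307; -7060735167/18296869307 -2816438490/18296869307; 5374635266/18296869307 4068696183/18296869307]
step 1: x' = x̄ + K·y = [10255455869/18296869307, 37510234899/18296869307, 4741403003/18296869307]
step 1: P' = (I − K·H)·P̄ = [38700184620/18296869307 -55298863656/18296869307 -36051670285/18296869307; -55298863656/18296869307 138840667980/18296869307 50604799506/18296869307; -36051670285/18296869307 50604799506/18296869307 42832830590/18296869307]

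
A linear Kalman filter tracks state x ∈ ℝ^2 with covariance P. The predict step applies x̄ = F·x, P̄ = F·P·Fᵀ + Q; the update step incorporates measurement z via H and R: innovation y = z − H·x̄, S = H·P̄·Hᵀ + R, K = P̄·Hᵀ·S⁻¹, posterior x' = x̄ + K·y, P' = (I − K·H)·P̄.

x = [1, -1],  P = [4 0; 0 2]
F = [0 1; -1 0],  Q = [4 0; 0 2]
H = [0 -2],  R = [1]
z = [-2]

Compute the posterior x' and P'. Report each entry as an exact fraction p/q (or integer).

x' = [-1, 23/25]
P' = [6 0; 0 6/25]

x̄ = F·x = [-1, -1]
P̄ = F·P·Fᵀ + Q = [6 0; 0 6]
y = z − H·x̄ = [-4]
S = H·P̄·Hᵀ + R = [25]
K = P̄·Hᵀ·S⁻¹ = [0; -12/25]
x' = x̄ + K·y = [-1, 23/25]
P' = (I − K·H)·P̄ = [6 0; 0 6/25]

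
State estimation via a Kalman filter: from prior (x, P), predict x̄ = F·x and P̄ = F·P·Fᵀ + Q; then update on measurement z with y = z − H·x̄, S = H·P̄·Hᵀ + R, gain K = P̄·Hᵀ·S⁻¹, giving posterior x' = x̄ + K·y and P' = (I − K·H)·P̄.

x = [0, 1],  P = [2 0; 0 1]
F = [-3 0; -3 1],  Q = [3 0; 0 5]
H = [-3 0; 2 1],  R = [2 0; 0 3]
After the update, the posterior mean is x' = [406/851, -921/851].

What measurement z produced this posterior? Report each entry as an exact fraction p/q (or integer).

z = [-2, -1]

x̄ = F·x = [0, 1]
P̄ = F·P·Fᵀ + Q = [21 18; 18 24]
S = H·P̄·Hᵀ + R = [191 -180; -180 183]
K = P̄·Hᵀ·S⁻¹ = [-243/851 40/851; 306/851 580/851]
x' − x̄ = [406/851, -1772/851] = K·y
y = (KᵀK)⁻¹·Kᵀ·(x' − x̄) = [-2, -2]
z = y + H·x̄ = [-2, -2] + [0, 1] = [-2, -1]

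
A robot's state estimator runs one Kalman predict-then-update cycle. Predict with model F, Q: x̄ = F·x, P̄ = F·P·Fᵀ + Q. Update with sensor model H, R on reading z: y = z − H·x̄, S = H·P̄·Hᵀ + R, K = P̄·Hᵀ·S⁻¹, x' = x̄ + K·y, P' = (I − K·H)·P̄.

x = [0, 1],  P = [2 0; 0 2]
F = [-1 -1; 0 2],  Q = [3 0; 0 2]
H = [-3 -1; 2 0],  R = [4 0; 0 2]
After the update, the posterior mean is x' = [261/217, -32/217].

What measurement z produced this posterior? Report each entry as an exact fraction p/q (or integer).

x̄ = F·x = [-1, 2]
P̄ = F·P·Fᵀ + Q = [7 -4; -4 10]
S = H·P̄·Hᵀ + R = [53 -34; -34 30]
K = P̄·Hᵀ·S⁻¹ = [-17/217 82/217; -106/217 -178/217]
x' − x̄ = [478/217, -466/217] = K·y
y = (KᵀK)⁻¹·Kᵀ·(x' − x̄) = [-4, 5]
z = y + H·x̄ = [-4, 5] + [1, -2] = [-3, 3]

z = [-3, 3]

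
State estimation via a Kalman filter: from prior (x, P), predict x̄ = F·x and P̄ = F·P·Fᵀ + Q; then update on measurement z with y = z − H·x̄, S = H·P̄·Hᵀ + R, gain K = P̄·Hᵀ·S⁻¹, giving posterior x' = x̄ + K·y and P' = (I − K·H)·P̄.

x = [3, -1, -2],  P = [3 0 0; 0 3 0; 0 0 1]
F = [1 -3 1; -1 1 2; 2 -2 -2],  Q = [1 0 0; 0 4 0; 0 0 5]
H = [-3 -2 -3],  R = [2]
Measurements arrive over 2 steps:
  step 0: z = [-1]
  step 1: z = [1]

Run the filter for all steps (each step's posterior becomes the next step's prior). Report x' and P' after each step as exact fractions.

step 0: x' = [-1494/727, -4266/727, 4601/727], P' = [3100/727 -170/727 -2892/727; -170/727 7678/727 -4982/727; -2892/727 -4982/727 6302/727]
step 1: x' = [353479/67838, 328180/33919, -812267/67838], P' = [22364561/1628112 7005367/407028 -40784219/1628112; 7005367/407028 4288559/101757 -18444781/407028; -40784219/1628112 -18444781/407028 90079145/1628112]

step 0: x̄ = F·x = [4, -8, 12]
step 0: P̄ = F·P·Fᵀ + Q = [32 -10 22; -10 14 -16; 22 -16 33]
step 0: y = z − H·x̄ = [31]
step 0: S = H·P̄·Hᵀ + R = [727]
step 0: K = P̄·Hᵀ·S⁻¹ = [-142/727; 50/727; -133/727]
step 0: x' = x̄ + K·y = [-1494/727, -4266/727, 4601/727]
step 0: P' = (I − K·H)·P̄ = [3100/727 -170/727 -2892/727; -170/727 7678/727 -4982/727; -2892/727 -4982/727 6302/727]
step 1: x̄ = F·x = [15905/727, 6430/727, -3658/727]
step 1: P̄ = F·P·Fᵀ + Q = [104359/727 7808/727 21096/727; 7808/727 30874/727 -34904/727; 21096/727 -34904/727 56595/727]
step 1: y = z − H·x̄ = [50328/727]
step 1: S = H·P̄·Hᵀ + R = [1628112/727]
step 1: K = P̄·Hᵀ·S⁻¹ = [-391981/1628112; 4885/407028; -163265/1628112]
step 1: x' = x̄ + K·y = [353479/67838, 328180/33919, -812267/67838]
step 1: P' = (I − K·H)·P̄ = [22364561/1628112 7005367/407028 -40784219/1628112; 7005367/407028 4288559/101757 -18444781/407028; -40784219/1628112 -18444781/407028 90079145/1628112]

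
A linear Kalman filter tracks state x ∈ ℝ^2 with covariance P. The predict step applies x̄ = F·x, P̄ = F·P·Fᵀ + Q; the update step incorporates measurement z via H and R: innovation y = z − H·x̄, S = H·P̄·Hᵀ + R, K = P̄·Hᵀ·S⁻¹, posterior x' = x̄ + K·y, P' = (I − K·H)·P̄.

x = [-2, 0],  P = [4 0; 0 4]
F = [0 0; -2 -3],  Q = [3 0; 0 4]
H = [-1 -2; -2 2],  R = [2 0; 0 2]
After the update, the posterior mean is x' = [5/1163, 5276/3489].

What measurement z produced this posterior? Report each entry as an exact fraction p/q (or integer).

z = [-3, 3]

x̄ = F·x = [0, 4]
P̄ = F·P·Fᵀ + Q = [3 0; 0 56]
S = H·P̄·Hᵀ + R = [229 -218; -218 238]
K = P̄·Hᵀ·S⁻¹ = [-337/1163 -338/1163; -1120/3489 616/3489]
x' − x̄ = [5/1163, -8680/3489] = K·y
y = (KᵀK)⁻¹·Kᵀ·(x' − x̄) = [5, -5]
z = y + H·x̄ = [5, -5] + [-8, 8] = [-3, 3]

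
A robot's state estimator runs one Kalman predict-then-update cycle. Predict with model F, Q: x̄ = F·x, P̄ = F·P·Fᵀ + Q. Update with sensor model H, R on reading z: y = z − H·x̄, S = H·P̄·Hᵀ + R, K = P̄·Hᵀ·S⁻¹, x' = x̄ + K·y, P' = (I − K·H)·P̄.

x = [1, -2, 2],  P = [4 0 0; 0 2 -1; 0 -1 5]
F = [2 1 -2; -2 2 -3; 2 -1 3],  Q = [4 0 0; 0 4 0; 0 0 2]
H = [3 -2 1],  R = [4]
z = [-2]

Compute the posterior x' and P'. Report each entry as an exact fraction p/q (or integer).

x' = [-1468/233, -1444/233, 1082/233]
P' = [27665/699 28798/699 -8377/233; 28798/699 30854/699 -8454/233; -8377/233 -8454/233 8431/233]

x̄ = F·x = [-4, -12, 10]
P̄ = F·P·Fᵀ + Q = [46 25 -21; 25 85 -74; -21 -74 71]
y = z − H·x̄ = [-24]
S = H·P̄·Hᵀ + R = [699]
K = P̄·Hᵀ·S⁻¹ = [67/699; -169/699; 52/233]
x' = x̄ + K·y = [-1468/233, -1444/233, 1082/233]
P' = (I − K·H)·P̄ = [27665/699 28798/699 -8377/233; 28798/699 30854/699 -8454/233; -8377/233 -8454/233 8431/233]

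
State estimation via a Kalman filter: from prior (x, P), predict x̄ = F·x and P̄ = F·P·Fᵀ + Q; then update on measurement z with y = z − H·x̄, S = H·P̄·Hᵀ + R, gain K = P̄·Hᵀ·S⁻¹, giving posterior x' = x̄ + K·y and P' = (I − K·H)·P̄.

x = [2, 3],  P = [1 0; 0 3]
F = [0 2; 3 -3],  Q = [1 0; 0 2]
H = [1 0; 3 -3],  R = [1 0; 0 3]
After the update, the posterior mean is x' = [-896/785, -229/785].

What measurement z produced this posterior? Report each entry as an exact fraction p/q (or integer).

z = [-3, -2]

x̄ = F·x = [6, -3]
P̄ = F·P·Fᵀ + Q = [13 -18; -18 38]
S = H·P̄·Hᵀ + R = [14 93; 93 786]
K = P̄·Hᵀ·S⁻¹ = [523/785 31/785; 492/785 -226/785]
x' − x̄ = [-5606/785, 2126/785] = K·y
y = (KᵀK)⁻¹·Kᵀ·(x' − x̄) = [-9, -29]
z = y + H·x̄ = [-9, -29] + [6, 27] = [-3, -2]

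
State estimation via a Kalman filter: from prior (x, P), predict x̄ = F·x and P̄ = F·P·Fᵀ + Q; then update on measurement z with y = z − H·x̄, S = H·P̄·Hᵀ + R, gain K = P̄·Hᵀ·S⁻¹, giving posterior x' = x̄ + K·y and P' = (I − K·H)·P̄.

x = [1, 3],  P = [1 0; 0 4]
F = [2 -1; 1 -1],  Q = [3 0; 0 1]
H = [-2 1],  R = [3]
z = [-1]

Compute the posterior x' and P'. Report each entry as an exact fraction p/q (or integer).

x̄ = F·x = [-1, -2]
P̄ = F·P·Fᵀ + Q = [11 6; 6 6]
y = z − H·x̄ = [-1]
S = H·P̄·Hᵀ + R = [29]
K = P̄·Hᵀ·S⁻¹ = [-16/29; -6/29]
x' = x̄ + K·y = [-13/29, -52/29]
P' = (I − K·H)·P̄ = [63/29 78/29; 78/29 138/29]

x' = [-13/29, -52/29]
P' = [63/29 78/29; 78/29 138/29]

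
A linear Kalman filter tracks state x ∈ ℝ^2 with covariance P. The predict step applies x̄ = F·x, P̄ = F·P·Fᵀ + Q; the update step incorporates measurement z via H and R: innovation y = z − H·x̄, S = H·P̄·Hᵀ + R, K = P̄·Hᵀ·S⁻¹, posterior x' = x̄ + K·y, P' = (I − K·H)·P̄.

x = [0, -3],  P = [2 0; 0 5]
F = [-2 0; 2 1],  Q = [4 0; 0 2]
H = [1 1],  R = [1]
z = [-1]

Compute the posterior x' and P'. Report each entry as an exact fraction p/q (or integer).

x' = [2/3, -11/6]
P' = [32/3 -31/3; -31/3 131/12]

x̄ = F·x = [0, -3]
P̄ = F·P·Fᵀ + Q = [12 -8; -8 15]
y = z − H·x̄ = [2]
S = H·P̄·Hᵀ + R = [12]
K = P̄·Hᵀ·S⁻¹ = [1/3; 7/12]
x' = x̄ + K·y = [2/3, -11/6]
P' = (I − K·H)·P̄ = [32/3 -31/3; -31/3 131/12]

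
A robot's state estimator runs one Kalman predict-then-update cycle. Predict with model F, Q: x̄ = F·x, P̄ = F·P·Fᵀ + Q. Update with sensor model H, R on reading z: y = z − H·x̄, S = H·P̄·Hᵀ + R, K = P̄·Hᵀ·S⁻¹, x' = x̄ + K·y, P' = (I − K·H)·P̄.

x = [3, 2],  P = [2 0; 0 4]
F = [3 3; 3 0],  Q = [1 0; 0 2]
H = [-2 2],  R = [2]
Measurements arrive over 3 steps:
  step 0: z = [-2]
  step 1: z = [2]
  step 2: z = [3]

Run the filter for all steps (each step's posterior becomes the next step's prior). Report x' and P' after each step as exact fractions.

step 0: x' = [815/79, 731/79], P' = [1607/79 1570/79; 1570/79 1572/79]
step 1: x' = [62626/28849, 89203/28849], P' = [439388/28849 411031/28849; 411031/28849 397059/28849]
step 2: x' = [-8267460/1469801, -6124935/1469801], P' = [113663612/7349005 106361953/7349005; 106361953/7349005 102720372/7349005]

step 0: x̄ = F·x = [15, 9]
step 0: P̄ = F·P·Fᵀ + Q = [55 18; 18 20]
step 0: y = z − H·x̄ = [10]
step 0: S = H·P̄·Hᵀ + R = [158]
step 0: K = P̄·Hᵀ·S⁻¹ = [-37/79; 2/79]
step 0: x' = x̄ + K·y = [815/79, 731/79]
step 0: P' = (I − K·H)·P̄ = [1607/79 1570/79; 1570/79 1572/79]
step 1: x̄ = F·x = [4638/79, 2445/79]
step 1: P̄ = F·P·Fᵀ + Q = [56950/79 28593/79; 28593/79 14621/79]
step 1: y = z − H·x̄ = [4544/79]
step 1: S = H·P̄·Hᵀ + R = [57698/79]
step 1: K = P̄·Hᵀ·S⁻¹ = [-28357/28849; -13972/28849]
step 1: x' = x̄ + K·y = [62626/28849, 89203/28849]
step 1: P' = (I − K·H)·P̄ = [439388/28849 411031/28849; 411031/28849 397059/28849]
step 2: x̄ = F·x = [455487/28849, 187878/28849]
step 2: P̄ = F·P·Fᵀ + Q = [14955430/28849 7653771/28849; 7653771/28849 4012190/28849]
step 2: y = z − H·x̄ = [621765/28849]
step 2: S = H·P̄·Hᵀ + R = [14698010/28849]
step 2: K = P̄·Hᵀ·S⁻¹ = [-7301659/7349005; -3641581/7349005]
step 2: x' = x̄ + K·y = [-8267460/1469801, -6124935/1469801]
step 2: P' = (I − K·H)·P̄ = [113663612/7349005 106361953/7349005; 106361953/7349005 102720372/7349005]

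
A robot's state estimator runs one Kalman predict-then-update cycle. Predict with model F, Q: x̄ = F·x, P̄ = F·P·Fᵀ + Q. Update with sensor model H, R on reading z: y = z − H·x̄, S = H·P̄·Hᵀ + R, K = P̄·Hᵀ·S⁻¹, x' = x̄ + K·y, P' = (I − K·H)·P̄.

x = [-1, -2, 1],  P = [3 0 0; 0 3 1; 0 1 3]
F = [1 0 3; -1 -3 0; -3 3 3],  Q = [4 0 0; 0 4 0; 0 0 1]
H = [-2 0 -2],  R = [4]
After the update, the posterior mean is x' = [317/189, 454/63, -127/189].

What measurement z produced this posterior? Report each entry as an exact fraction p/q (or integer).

z = [-2]

x̄ = F·x = [2, 7, 0]
P̄ = F·P·Fᵀ + Q = [34 -12 27; -12 34 -27; 27 -27 100]
S = H·P̄·Hᵀ + R = [756]
K = P̄·Hᵀ·S⁻¹ = [-61/378; 13/126; -127/378]
x' − x̄ = [-61/189, 13/63, -127/189] = K·y
y = (KᵀK)⁻¹·Kᵀ·(x' − x̄) = [2]
z = y + H·x̄ = [2] + [-4] = [-2]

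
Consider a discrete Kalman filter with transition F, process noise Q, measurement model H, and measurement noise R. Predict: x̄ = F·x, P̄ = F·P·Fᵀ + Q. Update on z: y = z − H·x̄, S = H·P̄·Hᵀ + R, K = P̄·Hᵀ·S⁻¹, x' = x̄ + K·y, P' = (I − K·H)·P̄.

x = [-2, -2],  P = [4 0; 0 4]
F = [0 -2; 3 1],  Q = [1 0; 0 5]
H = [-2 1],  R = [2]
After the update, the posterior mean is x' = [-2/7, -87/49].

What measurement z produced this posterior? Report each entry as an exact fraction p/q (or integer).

x̄ = F·x = [4, -8]
P̄ = F·P·Fᵀ + Q = [17 -8; -8 45]
S = H·P̄·Hᵀ + R = [147]
K = P̄·Hᵀ·S⁻¹ = [-2/7; 61/147]
x' − x̄ = [-30/7, 305/49] = K·y
y = (KᵀK)⁻¹·Kᵀ·(x' − x̄) = [15]
z = y + H·x̄ = [15] + [-16] = [-1]

z = [-1]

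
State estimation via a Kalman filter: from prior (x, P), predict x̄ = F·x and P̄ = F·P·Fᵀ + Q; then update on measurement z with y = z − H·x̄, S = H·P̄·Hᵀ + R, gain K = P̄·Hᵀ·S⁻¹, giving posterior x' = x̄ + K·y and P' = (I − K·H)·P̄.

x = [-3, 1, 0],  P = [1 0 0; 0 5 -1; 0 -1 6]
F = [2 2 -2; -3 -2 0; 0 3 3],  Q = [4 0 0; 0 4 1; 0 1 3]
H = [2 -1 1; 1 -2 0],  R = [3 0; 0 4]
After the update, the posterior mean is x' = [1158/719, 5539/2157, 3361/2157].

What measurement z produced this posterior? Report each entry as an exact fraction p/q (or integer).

x̄ = F·x = [-4, 7, 3]
P̄ = F·P·Fᵀ + Q = [60 -30 -6; -30 33 -23; -6 -23 84]
S = H·P̄·Hᵀ + R = [502 376; 376 316]
K = P̄·Hᵀ·S⁻¹ = [16/719 254/719; -70/2157 -572/2157; 3745/4314 -1955/2157]
x' − x̄ = [4034/719, -9560/2157, -3110/2157] = K·y
y = (KᵀK)⁻¹·Kᵀ·(x' − x̄) = [14, 15]
z = y + H·x̄ = [14, 15] + [-12, -18] = [2, -3]

z = [2, -3]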